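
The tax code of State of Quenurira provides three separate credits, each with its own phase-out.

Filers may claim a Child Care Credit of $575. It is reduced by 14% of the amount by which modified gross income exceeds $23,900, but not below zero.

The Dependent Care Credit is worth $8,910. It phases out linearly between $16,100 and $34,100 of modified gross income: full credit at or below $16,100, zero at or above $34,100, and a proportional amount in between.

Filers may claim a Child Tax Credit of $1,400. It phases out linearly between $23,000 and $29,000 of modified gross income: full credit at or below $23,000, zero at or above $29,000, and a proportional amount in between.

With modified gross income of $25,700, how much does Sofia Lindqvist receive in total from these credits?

$5,251

Child Care Credit: 14% of the $1,800 excess over $23,900 is $252; credit = $575 − $252 = $323.
Dependent Care Credit: $25,700 is $9,600 into a $18,000 phase-out range, leaving 8,400/18,000 of the credit: $8,910 × 8,400/18,000 = $4,158.
Child Tax Credit: $25,700 is $2,700 into a $6,000 phase-out range, leaving 3,300/6,000 of the credit: $1,400 × 3,300/6,000 = $770.
Total: $323 + $4,158 + $770 = $5,251.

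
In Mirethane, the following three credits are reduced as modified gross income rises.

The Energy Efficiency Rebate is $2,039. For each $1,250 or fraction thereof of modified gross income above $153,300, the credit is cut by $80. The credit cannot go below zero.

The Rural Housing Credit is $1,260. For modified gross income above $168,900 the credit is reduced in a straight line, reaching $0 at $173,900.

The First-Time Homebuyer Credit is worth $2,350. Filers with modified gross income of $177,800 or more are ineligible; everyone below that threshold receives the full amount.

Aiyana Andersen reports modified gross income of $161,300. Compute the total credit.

Energy Efficiency Rebate: income exceeds $153,300 by $8,000, which is 7 full-or-partial $1,250 increments; reduction = 7 × $80 = $560, leaving $1,479.
Rural Housing Credit: $161,300 is at or below the $168,900 threshold, so the full $1,260 applies.
First-Time Homebuyer Credit: $161,300 is below the $177,800 cutoff, so the full $2,350 applies.
Total: $1,479 + $1,260 + $2,350 = $5,089.

$5,089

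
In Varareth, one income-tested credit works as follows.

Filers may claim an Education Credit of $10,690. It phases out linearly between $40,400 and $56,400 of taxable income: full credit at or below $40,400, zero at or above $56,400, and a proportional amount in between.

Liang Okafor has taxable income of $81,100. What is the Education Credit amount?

$0

Education Credit: $81,100 is at or above $56,400, so the credit is $0.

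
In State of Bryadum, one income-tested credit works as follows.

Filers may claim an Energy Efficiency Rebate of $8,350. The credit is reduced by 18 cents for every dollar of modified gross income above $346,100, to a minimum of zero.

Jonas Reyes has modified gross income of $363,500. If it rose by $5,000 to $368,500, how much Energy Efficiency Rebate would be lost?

$900

At $363,500 — 18% of the $17,400 excess over $346,100 is $3,132; credit = $8,350 − $3,132 = $5,218.
At $368,500 — 18% of the $22,400 excess over $346,100 is $4,032; credit = $8,350 − $4,032 = $4,318.
Lost: $5,218 − $4,318 = $900.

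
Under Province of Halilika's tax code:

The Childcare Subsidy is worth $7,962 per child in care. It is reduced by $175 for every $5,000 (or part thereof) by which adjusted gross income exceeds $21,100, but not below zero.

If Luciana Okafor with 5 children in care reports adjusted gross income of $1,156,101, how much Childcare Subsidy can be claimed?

Childcare Subsidy: base = 5 × $7,962 = $39,810. income exceeds $21,100 by $1,135,001 → 228 increments × $175 = $39,900 ≥ base, so the credit is $0.

$0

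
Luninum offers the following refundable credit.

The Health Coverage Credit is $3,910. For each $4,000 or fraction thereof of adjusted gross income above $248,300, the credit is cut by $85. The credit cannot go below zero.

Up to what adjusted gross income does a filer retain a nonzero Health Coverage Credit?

After 45 increments the reduction is 45 × $85 = $3,825, leaving $85; one more increment wipes it out. Increment 45 ends at excess 45 × $4,000 = $180,000, so the highest qualifying income is $248,300 + $180,000 = $428,300.

$428,300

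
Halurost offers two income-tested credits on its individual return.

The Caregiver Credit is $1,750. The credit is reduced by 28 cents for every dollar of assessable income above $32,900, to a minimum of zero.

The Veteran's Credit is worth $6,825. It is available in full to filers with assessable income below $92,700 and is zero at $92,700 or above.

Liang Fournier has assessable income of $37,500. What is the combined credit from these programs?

Caregiver Credit: 28% of the $4,600 excess over $32,900 is $1,288; credit = $1,750 − $1,288 = $462.
Veteran's Credit: $37,500 is below the $92,700 cutoff, so the full $6,825 applies.
Total: $462 + $6,825 = $7,287.

$7,287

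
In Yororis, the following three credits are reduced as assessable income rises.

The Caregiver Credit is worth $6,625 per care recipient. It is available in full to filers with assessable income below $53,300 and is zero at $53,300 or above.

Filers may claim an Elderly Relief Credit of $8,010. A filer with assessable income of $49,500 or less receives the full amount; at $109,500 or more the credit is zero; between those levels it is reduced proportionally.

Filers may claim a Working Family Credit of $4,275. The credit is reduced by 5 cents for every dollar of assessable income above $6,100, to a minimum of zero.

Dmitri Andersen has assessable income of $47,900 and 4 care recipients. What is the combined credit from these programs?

$36,695

Caregiver Credit: base = 4 × $6,625 = $26,500. $47,900 is below the $53,300 cutoff, so the full $26,500 applies.
Elderly Relief Credit: $47,900 is at or below the $49,500 threshold, so the full $8,010 applies.
Working Family Credit: 5% of the $41,800 excess over $6,100 is $2,090; credit = $4,275 − $2,090 = $2,185.
Total: $26,500 + $8,010 + $2,185 = $36,695.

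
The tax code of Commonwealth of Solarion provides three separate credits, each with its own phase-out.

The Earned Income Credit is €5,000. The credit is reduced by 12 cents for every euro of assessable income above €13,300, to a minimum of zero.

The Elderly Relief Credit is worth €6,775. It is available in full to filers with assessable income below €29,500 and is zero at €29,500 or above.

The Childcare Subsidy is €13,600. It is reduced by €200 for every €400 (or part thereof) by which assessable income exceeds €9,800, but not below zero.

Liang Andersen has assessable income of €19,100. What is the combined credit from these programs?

€19,879

Earned Income Credit: 12% of the €5,800 excess over €13,300 is €696; credit = €5,000 − €696 = €4,304.
Elderly Relief Credit: €19,100 is below the €29,500 cutoff, so the full €6,775 applies.
Childcare Subsidy: income exceeds €9,800 by €9,300, which is 24 full-or-partial €400 increments; reduction = 24 × €200 = €4,800, leaving €8,800.
Total: €4,304 + €6,775 + €8,800 = €19,879.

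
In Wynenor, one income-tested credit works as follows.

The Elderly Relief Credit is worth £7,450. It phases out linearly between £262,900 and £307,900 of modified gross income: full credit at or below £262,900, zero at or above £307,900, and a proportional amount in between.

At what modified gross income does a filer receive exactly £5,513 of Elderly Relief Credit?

£5,513 is 5,513/7,450 of the full £7,450, so 1,937/7,450 of the £45,000 range has been used: income = £262,900 + £45,000 × 1,937/7,450 = £274,600.

£274,600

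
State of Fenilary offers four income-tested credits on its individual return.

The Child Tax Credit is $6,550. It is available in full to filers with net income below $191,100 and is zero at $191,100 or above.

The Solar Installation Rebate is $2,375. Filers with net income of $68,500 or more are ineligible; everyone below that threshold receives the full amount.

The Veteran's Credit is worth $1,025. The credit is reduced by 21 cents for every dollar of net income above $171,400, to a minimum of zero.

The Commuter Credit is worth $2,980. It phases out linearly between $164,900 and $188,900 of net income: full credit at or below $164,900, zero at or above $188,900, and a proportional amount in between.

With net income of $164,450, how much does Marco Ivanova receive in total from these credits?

$10,555

Child Tax Credit: $164,450 is below the $191,100 cutoff, so the full $6,550 applies.
Solar Installation Rebate: $164,450 meets or exceeds the $68,500 cutoff, so the credit is $0.
Veteran's Credit: $164,450 is at or below the $171,400 threshold, so the full $1,025 applies.
Commuter Credit: $164,450 is at or below the $164,900 threshold, so the full $2,980 applies.
Total: $6,550 + $0 + $1,025 + $2,980 = $10,555.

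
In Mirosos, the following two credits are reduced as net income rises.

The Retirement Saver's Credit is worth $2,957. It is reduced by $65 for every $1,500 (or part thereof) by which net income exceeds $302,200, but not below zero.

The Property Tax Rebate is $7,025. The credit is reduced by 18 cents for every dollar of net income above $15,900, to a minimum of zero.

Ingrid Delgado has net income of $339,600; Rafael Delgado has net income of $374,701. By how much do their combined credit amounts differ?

Ingrid ($339,600): Retirement Saver's Credit: income exceeds $302,200 by $37,400, which is 25 full-or-partial $1,500 increments; reduction = 25 × $65 = $1,625, leaving $1,332. Property Tax Rebate: 18% of the $323,700 excess over $15,900 is $58,266 ≥ base, so the credit is $0. total $1,332 + $0 = $1,332
Rafael ($374,701): Retirement Saver's Credit: income exceeds $302,200 by $72,501 → 49 increments × $65 = $3,185 ≥ base, so the credit is $0. Property Tax Rebate: 18% of the $358,801 excess over $15,900 is $64,584.18 ≥ base, so the credit is $0. total $0 + $0 = $0
Difference: |$1,332 − $0| = $1,332.

$1,332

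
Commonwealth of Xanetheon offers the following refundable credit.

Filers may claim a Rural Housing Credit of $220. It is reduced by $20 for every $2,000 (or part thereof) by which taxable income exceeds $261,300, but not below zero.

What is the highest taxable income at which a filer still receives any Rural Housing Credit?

$281,300

After 10 increments the reduction is 10 × $20 = $200, leaving $20; one more increment wipes it out. Increment 10 ends at excess 10 × $2,000 = $20,000, so the highest qualifying income is $261,300 + $20,000 = $281,300.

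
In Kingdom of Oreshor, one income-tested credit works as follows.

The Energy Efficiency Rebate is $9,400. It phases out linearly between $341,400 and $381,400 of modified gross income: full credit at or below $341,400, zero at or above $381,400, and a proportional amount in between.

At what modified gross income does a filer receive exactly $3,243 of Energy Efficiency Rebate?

$3,243 is 3,243/9,400 of the full $9,400, so 6,157/9,400 of the $40,000 range has been used: income = $341,400 + $40,000 × 6,157/9,400 = $367,600.

$367,600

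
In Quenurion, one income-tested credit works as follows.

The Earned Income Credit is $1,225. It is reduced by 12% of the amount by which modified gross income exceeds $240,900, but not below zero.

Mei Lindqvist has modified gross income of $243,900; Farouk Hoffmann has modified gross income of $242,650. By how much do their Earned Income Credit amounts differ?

Mei ($243,900): Earned Income Credit: 12% of the $3,000 excess over $240,900 is $360; credit = $1,225 − $360 = $865.
Farouk ($242,650): Earned Income Credit: 12% of the $1,750 excess over $240,900 is $210; credit = $1,225 − $210 = $1,015.
Difference: |$865 − $1,015| = $150.

$150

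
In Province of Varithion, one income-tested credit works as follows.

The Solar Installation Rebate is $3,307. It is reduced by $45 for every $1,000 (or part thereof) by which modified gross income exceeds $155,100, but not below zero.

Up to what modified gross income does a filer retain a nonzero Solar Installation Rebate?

After 73 increments the reduction is 73 × $45 = $3,285, leaving $22; one more increment wipes it out. Increment 73 ends at excess 73 × $1,000 = $73,000, so the highest qualifying income is $155,100 + $73,000 = $228,100.

$228,100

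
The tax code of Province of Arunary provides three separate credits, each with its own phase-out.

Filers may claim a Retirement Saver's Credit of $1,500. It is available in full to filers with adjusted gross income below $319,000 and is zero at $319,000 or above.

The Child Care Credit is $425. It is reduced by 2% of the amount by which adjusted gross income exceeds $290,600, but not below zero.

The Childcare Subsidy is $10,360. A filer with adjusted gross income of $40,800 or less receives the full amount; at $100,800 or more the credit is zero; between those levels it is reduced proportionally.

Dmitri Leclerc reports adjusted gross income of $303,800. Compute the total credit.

Retirement Saver's Credit: $303,800 is below the $319,000 cutoff, so the full $1,500 applies.
Child Care Credit: 2% of the $13,200 excess over $290,600 is $264; credit = $425 − $264 = $161.
Childcare Subsidy: $303,800 is at or above $100,800, so the credit is $0.
Total: $1,500 + $161 + $0 = $1,661.

$1,661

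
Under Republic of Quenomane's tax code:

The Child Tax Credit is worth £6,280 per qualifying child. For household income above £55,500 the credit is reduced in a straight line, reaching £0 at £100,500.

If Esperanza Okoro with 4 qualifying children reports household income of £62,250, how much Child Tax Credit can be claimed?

£21,352

Child Tax Credit: base = 4 × £6,280 = £25,120. £62,250 is £6,750 into a £45,000 phase-out range, leaving 38,250/45,000 of the credit: £25,120 × 38,250/45,000 = £21,352.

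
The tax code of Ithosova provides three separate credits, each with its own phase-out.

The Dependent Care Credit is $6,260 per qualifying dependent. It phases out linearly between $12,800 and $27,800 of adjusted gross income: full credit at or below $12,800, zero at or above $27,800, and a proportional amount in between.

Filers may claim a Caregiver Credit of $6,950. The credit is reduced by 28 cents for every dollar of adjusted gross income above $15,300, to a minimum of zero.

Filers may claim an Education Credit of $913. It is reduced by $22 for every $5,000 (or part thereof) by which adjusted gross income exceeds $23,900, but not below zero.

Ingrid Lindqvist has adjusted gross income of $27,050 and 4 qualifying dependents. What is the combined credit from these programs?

Dependent Care Credit: base = 4 × $6,260 = $25,040. $27,050 is $14,250 into a $15,000 phase-out range, leaving 750/15,000 of the credit: $25,040 × 750/15,000 = $1,252.
Caregiver Credit: 28% of the $11,750 excess over $15,300 is $3,290; credit = $6,950 − $3,290 = $3,660.
Education Credit: income exceeds $23,900 by $3,150, which is 1 full-or-partial $5,000 increment; reduction = 1 × $22 = $22, leaving $891.
Total: $1,252 + $3,660 + $891 = $5,803.

$5,803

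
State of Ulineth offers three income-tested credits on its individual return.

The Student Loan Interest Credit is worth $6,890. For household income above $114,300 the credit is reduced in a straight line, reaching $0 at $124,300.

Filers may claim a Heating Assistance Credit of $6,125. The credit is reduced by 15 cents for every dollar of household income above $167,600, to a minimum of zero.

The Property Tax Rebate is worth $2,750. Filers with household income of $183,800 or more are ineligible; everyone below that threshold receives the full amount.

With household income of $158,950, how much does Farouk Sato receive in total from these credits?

$8,875

Student Loan Interest Credit: $158,950 is at or above $124,300, so the credit is $0.
Heating Assistance Credit: $158,950 is at or below the $167,600 threshold, so the full $6,125 applies.
Property Tax Rebate: $158,950 is below the $183,800 cutoff, so the full $2,750 applies.
Total: $0 + $6,125 + $2,750 = $8,875.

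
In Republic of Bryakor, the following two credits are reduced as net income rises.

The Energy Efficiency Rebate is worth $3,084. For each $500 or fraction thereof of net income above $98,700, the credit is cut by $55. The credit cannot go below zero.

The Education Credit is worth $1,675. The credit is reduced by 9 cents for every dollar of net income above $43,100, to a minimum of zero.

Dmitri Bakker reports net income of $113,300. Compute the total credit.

$1,434

Energy Efficiency Rebate: income exceeds $98,700 by $14,600, which is 30 full-or-partial $500 increments; reduction = 30 × $55 = $1,650, leaving $1,434.
Education Credit: 9% of the $70,200 excess over $43,100 is $6,318 ≥ base, so the credit is $0.
Total: $1,434 + $0 = $1,434.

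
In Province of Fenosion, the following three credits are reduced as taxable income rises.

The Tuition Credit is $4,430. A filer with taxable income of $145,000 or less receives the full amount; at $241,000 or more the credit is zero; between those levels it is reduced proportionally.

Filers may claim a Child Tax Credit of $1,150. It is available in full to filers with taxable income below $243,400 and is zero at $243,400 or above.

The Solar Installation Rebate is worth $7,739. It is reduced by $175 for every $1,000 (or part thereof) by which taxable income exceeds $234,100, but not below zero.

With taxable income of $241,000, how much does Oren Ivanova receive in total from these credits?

$7,664

Tuition Credit: $241,000 is at or above $241,000, so the credit is $0.
Child Tax Credit: $241,000 is below the $243,400 cutoff, so the full $1,150 applies.
Solar Installation Rebate: income exceeds $234,100 by $6,900, which is 7 full-or-partial $1,000 increments; reduction = 7 × $175 = $1,225, leaving $6,514.
Total: $0 + $1,150 + $6,514 = $7,664.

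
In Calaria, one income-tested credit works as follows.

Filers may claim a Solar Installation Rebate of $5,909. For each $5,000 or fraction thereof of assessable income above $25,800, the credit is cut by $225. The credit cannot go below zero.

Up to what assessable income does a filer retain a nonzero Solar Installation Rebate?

$155,800

After 26 increments the reduction is 26 × $225 = $5,850, leaving $59; one more increment wipes it out. Increment 26 ends at excess 26 × $5,000 = $130,000, so the highest qualifying income is $25,800 + $130,000 = $155,800.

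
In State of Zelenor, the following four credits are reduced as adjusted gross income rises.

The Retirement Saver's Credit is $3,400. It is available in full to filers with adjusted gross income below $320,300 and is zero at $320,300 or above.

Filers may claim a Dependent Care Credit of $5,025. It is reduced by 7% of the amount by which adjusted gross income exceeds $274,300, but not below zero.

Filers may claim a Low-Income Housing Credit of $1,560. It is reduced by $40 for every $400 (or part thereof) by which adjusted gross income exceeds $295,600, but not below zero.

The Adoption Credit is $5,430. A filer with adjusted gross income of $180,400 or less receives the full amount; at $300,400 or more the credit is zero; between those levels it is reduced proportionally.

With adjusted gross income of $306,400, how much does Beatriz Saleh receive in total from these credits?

$6,658

Retirement Saver's Credit: $306,400 is below the $320,300 cutoff, so the full $3,400 applies.
Dependent Care Credit: 7% of the $32,100 excess over $274,300 is $2,247; credit = $5,025 − $2,247 = $2,778.
Low-Income Housing Credit: income exceeds $295,600 by $10,800, which is 27 full-or-partial $400 increments; reduction = 27 × $40 = $1,080, leaving $480.
Adoption Credit: $306,400 is at or above $300,400, so the credit is $0.
Total: $3,400 + $2,778 + $480 + $0 = $6,658.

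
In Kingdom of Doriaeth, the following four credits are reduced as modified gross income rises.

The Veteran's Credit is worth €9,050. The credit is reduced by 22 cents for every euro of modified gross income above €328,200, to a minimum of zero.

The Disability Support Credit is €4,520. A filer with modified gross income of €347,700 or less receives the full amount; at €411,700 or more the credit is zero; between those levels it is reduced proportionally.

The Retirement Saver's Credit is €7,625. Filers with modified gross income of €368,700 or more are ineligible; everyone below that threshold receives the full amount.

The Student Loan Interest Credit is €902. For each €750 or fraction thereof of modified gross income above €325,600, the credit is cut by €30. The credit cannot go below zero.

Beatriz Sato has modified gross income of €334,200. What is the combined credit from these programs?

€20,417

Veteran's Credit: 22% of the €6,000 excess over €328,200 is €1,320; credit = €9,050 − €1,320 = €7,730.
Disability Support Credit: €334,200 is at or below the €347,700 threshold, so the full €4,520 applies.
Retirement Saver's Credit: €334,200 is below the €368,700 cutoff, so the full €7,625 applies.
Student Loan Interest Credit: income exceeds €325,600 by €8,600, which is 12 full-or-partial €750 increments; reduction = 12 × €30 = €360, leaving €542.
Total: €7,730 + €4,520 + €7,625 + €542 = €20,417.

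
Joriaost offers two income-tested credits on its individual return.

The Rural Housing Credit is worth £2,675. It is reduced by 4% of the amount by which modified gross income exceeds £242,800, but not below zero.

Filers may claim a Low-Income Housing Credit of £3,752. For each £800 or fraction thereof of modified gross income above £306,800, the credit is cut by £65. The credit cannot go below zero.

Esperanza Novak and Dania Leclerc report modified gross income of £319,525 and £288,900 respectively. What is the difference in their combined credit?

£1,871

Esperanza (£319,525): Rural Housing Credit: 4% of the £76,725 excess over £242,800 is £3,069 ≥ base, so the credit is £0. Low-Income Housing Credit: income exceeds £306,800 by £12,725, which is 16 full-or-partial £800 increments; reduction = 16 × £65 = £1,040, leaving £2,712. total £0 + £2,712 = £2,712
Dania (£288,900): Rural Housing Credit: 4% of the £46,100 excess over £242,800 is £1,844; credit = £2,675 − £1,844 = £831. Low-Income Housing Credit: £288,900 is at or below the £306,800 threshold, so the full £3,752 applies. total £831 + £3,752 = £4,583
Difference: |£2,712 − £4,583| = £1,871.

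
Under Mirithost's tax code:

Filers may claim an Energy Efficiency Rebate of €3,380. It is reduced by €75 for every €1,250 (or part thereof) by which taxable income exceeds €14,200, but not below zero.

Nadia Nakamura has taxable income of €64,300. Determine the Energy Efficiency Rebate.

€305

Energy Efficiency Rebate: income exceeds €14,200 by €50,100, which is 41 full-or-partial €1,250 increments; reduction = 41 × €75 = €3,075, leaving €305.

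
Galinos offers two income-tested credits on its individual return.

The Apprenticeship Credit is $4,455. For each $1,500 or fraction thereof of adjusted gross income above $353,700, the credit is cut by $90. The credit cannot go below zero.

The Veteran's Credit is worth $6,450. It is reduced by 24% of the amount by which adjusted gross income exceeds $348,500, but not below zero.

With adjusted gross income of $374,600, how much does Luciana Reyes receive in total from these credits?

Apprenticeship Credit: income exceeds $353,700 by $20,900, which is 14 full-or-partial $1,500 increments; reduction = 14 × $90 = $1,260, leaving $3,195.
Veteran's Credit: 24% of the $26,100 excess over $348,500 is $6,264; credit = $6,450 − $6,264 = $186.
Total: $3,195 + $186 = $3,381.

$3,381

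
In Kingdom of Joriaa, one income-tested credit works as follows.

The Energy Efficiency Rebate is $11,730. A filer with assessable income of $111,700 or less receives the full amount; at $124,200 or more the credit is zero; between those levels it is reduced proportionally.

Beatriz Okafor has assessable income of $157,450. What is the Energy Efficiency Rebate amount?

Energy Efficiency Rebate: $157,450 is at or above $124,200, so the credit is $0.

$0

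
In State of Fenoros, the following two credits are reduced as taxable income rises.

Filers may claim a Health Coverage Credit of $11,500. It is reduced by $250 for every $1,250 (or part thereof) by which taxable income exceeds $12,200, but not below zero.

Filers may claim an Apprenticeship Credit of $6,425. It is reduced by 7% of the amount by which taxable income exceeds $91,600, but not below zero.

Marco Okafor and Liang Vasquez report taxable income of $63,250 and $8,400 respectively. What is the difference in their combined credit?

Marco ($63,250): Health Coverage Credit: income exceeds $12,200 by $51,050, which is 41 full-or-partial $1,250 increments; reduction = 41 × $250 = $10,250, leaving $1,250. Apprenticeship Credit: $63,250 is at or below the $91,600 threshold, so the full $6,425 applies. total $1,250 + $6,425 = $7,675
Liang ($8,400): Health Coverage Credit: $8,400 is at or below the $12,200 threshold, so the full $11,500 applies. Apprenticeship Credit: $8,400 is at or below the $91,600 threshold, so the full $6,425 applies. total $11,500 + $6,425 = $17,925
Difference: |$7,675 − $17,925| = $10,250.

$10,250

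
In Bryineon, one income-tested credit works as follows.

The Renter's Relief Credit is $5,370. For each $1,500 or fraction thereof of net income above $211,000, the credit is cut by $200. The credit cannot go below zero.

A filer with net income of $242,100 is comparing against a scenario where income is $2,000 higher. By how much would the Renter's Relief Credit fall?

$400

At $242,100 — income exceeds $211,000 by $31,100, which is 21 full-or-partial $1,500 increments; reduction = 21 × $200 = $4,200, leaving $1,170.
At $244,100 — income exceeds $211,000 by $33,100, which is 23 full-or-partial $1,500 increments; reduction = 23 × $200 = $4,600, leaving $770.
Lost: $1,170 − $770 = $400.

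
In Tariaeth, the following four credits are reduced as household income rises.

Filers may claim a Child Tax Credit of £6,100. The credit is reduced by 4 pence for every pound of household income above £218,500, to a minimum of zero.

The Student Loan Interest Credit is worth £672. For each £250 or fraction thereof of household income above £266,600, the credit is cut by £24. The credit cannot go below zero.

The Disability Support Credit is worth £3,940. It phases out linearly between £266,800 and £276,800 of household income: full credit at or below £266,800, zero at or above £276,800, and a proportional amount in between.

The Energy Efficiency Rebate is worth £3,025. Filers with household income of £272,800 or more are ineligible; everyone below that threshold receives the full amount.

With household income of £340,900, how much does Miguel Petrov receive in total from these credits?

Child Tax Credit: 4% of the £122,400 excess over £218,500 is £4,896; credit = £6,100 − £4,896 = £1,204.
Student Loan Interest Credit: income exceeds £266,600 by £74,300 → 298 increments × £24 = £7,152 ≥ base, so the credit is £0.
Disability Support Credit: £340,900 is at or above £276,800, so the credit is £0.
Energy Efficiency Rebate: £340,900 meets or exceeds the £272,800 cutoff, so the credit is £0.
Total: £1,204 + £0 + £0 + £0 = £1,204.

£1,204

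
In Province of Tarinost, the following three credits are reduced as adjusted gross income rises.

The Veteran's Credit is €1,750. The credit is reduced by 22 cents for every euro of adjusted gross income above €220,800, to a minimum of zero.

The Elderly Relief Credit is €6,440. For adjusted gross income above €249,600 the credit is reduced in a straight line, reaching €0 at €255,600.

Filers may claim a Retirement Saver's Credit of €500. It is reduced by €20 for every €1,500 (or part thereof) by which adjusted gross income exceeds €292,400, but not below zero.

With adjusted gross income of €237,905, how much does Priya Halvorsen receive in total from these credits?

€6,940

Veteran's Credit: 22% of the €17,105 excess over €220,800 is €3,763.10 ≥ base, so the credit is €0.
Elderly Relief Credit: €237,905 is at or below the €249,600 threshold, so the full €6,440 applies.
Retirement Saver's Credit: €237,905 is at or below the €292,400 threshold, so the full €500 applies.
Total: €0 + €6,440 + €500 = €6,940.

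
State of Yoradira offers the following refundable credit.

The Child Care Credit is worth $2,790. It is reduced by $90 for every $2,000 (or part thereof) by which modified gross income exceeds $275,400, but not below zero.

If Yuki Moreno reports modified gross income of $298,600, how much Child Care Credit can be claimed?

Child Care Credit: income exceeds $275,400 by $23,200, which is 12 full-or-partial $2,000 increments; reduction = 12 × $90 = $1,080, leaving $1,710.

$1,710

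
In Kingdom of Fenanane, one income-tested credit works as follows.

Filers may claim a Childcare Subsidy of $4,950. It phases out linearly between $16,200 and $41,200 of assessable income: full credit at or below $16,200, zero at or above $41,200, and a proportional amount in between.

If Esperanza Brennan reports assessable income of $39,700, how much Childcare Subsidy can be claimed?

$297

Childcare Subsidy: $39,700 is $23,500 into a $25,000 phase-out range, leaving 1,500/25,000 of the credit: $4,950 × 1,500/25,000 = $297.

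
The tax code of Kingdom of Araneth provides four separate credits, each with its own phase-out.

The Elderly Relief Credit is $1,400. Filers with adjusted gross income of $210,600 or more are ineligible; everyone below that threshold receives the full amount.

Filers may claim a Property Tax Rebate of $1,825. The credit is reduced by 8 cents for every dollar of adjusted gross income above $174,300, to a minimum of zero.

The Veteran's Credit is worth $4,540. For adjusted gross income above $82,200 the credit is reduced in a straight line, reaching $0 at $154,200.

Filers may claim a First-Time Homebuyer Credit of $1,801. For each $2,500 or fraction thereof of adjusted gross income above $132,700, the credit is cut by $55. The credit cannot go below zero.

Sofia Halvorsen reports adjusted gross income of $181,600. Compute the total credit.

Elderly Relief Credit: $181,600 is below the $210,600 cutoff, so the full $1,400 applies.
Property Tax Rebate: 8% of the $7,300 excess over $174,300 is $584; credit = $1,825 − $584 = $1,241.
Veteran's Credit: $181,600 is at or above $154,200, so the credit is $0.
First-Time Homebuyer Credit: income exceeds $132,700 by $48,900, which is 20 full-or-partial $2,500 increments; reduction = 20 × $55 = $1,100, leaving $701.
Total: $1,400 + $1,241 + $0 + $701 = $3,342.

$3,342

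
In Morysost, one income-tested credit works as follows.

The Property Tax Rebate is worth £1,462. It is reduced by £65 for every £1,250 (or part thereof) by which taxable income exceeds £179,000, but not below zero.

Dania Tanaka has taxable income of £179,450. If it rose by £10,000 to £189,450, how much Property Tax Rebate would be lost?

£520

At £179,450 — income exceeds £179,000 by £450, which is 1 full-or-partial £1,250 increment; reduction = 1 × £65 = £65, leaving £1,397.
At £189,450 — income exceeds £179,000 by £10,450, which is 9 full-or-partial £1,250 increments; reduction = 9 × £65 = £585, leaving £877.
Lost: £1,397 − £877 = £520.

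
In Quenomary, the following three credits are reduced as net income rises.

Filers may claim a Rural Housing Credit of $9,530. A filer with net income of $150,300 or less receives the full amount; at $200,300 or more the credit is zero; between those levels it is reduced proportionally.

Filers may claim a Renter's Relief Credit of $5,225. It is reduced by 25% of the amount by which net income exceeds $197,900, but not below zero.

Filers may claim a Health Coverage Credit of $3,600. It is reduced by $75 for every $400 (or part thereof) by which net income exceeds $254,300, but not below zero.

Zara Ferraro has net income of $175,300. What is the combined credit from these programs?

Rural Housing Credit: $175,300 is $25,000 into a $50,000 phase-out range, leaving 25,000/50,000 of the credit: $9,530 × 25,000/50,000 = $4,765.
Renter's Relief Credit: $175,300 is at or below the $197,900 threshold, so the full $5,225 applies.
Health Coverage Credit: $175,300 is at or below the $254,300 threshold, so the full $3,600 applies.
Total: $4,765 + $5,225 + $3,600 = $13,590.

$13,590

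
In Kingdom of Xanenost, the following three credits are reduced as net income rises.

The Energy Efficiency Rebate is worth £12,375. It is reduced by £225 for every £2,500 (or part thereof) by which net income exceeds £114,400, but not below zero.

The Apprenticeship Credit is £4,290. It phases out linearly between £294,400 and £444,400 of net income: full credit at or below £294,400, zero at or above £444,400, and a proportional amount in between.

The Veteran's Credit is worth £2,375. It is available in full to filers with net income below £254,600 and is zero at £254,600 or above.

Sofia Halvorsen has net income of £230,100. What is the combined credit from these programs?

Energy Efficiency Rebate: income exceeds £114,400 by £115,700, which is 47 full-or-partial £2,500 increments; reduction = 47 × £225 = £10,575, leaving £1,800.
Apprenticeship Credit: £230,100 is at or below the £294,400 threshold, so the full £4,290 applies.
Veteran's Credit: £230,100 is below the £254,600 cutoff, so the full £2,375 applies.
Total: £1,800 + £4,290 + £2,375 = £8,465.

£8,465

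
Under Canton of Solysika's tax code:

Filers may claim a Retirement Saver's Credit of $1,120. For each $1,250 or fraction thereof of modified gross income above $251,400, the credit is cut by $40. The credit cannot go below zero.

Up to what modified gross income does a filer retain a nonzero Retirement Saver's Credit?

After 27 increments the reduction is 27 × $40 = $1,080, leaving $40; one more increment wipes it out. Increment 27 ends at excess 27 × $1,250 = $33,750, so the highest qualifying income is $251,400 + $33,750 = $285,150.

$285,150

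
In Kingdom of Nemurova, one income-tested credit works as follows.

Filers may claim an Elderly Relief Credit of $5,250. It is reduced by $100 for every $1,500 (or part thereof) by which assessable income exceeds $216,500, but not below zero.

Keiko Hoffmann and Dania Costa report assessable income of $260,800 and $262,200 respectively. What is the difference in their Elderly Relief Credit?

$100

Keiko ($260,800): Elderly Relief Credit: income exceeds $216,500 by $44,300, which is 30 full-or-partial $1,500 increments; reduction = 30 × $100 = $3,000, leaving $2,250.
Dania ($262,200): Elderly Relief Credit: income exceeds $216,500 by $45,700, which is 31 full-or-partial $1,500 increments; reduction = 31 × $100 = $3,100, leaving $2,150.
Difference: |$2,250 − $2,150| = $100.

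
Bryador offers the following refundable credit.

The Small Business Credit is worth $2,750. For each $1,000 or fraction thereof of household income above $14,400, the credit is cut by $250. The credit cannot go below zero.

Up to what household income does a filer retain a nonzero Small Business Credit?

$24,400

After 10 increments the reduction is 10 × $250 = $2,500, leaving $250; one more increment wipes it out. Increment 10 ends at excess 10 × $1,000 = $10,000, so the highest qualifying income is $14,400 + $10,000 = $24,400.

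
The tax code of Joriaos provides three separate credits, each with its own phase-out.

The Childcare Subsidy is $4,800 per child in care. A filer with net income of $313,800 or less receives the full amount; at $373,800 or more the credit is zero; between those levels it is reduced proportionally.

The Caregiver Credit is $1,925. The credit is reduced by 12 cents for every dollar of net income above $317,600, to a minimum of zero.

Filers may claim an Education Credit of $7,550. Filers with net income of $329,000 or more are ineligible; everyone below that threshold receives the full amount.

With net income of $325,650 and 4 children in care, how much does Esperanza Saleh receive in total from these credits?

$23,917

Childcare Subsidy: base = 4 × $4,800 = $19,200. $325,650 is $11,850 into a $60,000 phase-out range, leaving 48,150/60,000 of the credit: $19,200 × 48,150/60,000 = $15,408.
Caregiver Credit: 12% of the $8,050 excess over $317,600 is $966; credit = $1,925 − $966 = $959.
Education Credit: $325,650 is below the $329,000 cutoff, so the full $7,550 applies.
Total: $15,408 + $959 + $7,550 = $23,917.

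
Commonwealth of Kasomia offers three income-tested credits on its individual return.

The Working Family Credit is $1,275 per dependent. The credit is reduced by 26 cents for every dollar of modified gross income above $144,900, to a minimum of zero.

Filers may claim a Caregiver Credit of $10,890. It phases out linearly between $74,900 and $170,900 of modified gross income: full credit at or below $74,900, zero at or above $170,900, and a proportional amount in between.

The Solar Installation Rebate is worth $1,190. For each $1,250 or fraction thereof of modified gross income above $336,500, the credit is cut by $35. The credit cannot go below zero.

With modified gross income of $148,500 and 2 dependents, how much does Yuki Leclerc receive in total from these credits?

Working Family Credit: base = 2 × $1,275 = $2,550. 26% of the $3,600 excess over $144,900 is $936; credit = $2,550 − $936 = $1,614.
Caregiver Credit: $148,500 is $73,600 into a $96,000 phase-out range, leaving 22,400/96,000 of the credit: $10,890 × 22,400/96,000 = $2,541.
Solar Installation Rebate: $148,500 is at or below the $336,500 threshold, so the full $1,190 applies.
Total: $1,614 + $2,541 + $1,190 = $5,345.

$5,345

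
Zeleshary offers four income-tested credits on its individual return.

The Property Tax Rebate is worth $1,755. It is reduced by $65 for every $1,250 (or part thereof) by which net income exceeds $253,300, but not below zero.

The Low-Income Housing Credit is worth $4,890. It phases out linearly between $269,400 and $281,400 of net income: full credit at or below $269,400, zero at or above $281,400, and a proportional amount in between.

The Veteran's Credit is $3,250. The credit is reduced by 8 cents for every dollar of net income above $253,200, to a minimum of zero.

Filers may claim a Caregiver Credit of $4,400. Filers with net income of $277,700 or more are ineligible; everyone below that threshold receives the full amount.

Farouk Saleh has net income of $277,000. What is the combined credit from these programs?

$8,059

Property Tax Rebate: income exceeds $253,300 by $23,700, which is 19 full-or-partial $1,250 increments; reduction = 19 × $65 = $1,235, leaving $520.
Low-Income Housing Credit: $277,000 is $7,600 into a $12,000 phase-out range, leaving 4,400/12,000 of the credit: $4,890 × 4,400/12,000 = $1,793.
Veteran's Credit: 8% of the $23,800 excess over $253,200 is $1,904; credit = $3,250 − $1,904 = $1,346.
Caregiver Credit: $277,000 is below the $277,700 cutoff, so the full $4,400 applies.
Total: $520 + $1,793 + $1,346 + $4,400 = $8,059.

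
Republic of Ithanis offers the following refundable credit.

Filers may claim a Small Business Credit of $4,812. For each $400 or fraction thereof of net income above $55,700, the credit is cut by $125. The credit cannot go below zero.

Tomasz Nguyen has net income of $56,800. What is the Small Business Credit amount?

Small Business Credit: income exceeds $55,700 by $1,100, which is 3 full-or-partial $400 increments; reduction = 3 × $125 = $375, leaving $4,437.

$4,437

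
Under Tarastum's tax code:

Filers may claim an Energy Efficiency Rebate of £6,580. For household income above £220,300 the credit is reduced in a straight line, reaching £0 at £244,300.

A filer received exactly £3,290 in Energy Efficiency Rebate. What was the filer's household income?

£3,290 is 3,290/6,580 of the full £6,580, so 3,290/6,580 of the £24,000 range has been used: income = £220,300 + £24,000 × 3,290/6,580 = £232,300.

£232,300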